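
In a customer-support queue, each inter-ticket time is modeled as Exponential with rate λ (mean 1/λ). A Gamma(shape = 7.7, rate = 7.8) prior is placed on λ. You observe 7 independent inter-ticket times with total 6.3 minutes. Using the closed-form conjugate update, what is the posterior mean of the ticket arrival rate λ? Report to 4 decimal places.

With a Gamma(shape α, rate β) prior on the exponential rate λ, the posterior after n observations with total T = Σxᵢ is Gamma(α+n, β+T).
Posterior: Gamma(7.7+7, 7.8+6.3) = Gamma(14.7, 14.1).
Posterior mean of λ = α/β = 14.7/14.1 = 1.0426.

1.0426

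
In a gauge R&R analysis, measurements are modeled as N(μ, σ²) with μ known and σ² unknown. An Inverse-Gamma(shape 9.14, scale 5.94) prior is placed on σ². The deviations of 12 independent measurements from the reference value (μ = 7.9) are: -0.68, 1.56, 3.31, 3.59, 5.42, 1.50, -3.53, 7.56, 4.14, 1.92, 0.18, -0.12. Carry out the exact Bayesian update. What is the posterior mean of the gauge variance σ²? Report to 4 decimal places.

5.6837

With known mean μ and an Inverse-Gamma(α, β) prior on σ², the Normal likelihood is conjugate: posterior is Inv-Gamma(α + n/2, β + Σ(xᵢ−μ)²/2).
Σ(xᵢ−μ)² = (-0.68)² + (1.56)² + (3.31)² + (3.59)² + (5.42)² + (1.50)² + (-3.53)² + (7.56)² + (4.14)² + (1.92)² + (0.18)² + (-0.12)² = 148.8539.
Posterior: Inv-Gamma(9.14 + 12/2, 5.94 + 148.8539/2) = Inv-Gamma(15.14, 80.36695).
E[σ²|data] = β/(α−1) = 80.36695/14.14 = 5.6837.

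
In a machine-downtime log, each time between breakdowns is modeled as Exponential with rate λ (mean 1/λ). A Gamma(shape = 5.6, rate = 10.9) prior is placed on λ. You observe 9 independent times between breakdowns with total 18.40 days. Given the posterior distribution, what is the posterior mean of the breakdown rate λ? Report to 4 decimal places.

With a Gamma(shape α, rate β) prior on the exponential rate λ, the posterior after n observations with total T = Σxᵢ is Gamma(α+n, β+T).
Posterior: Gamma(5.6+9, 10.9+18.40) = Gamma(14.6, 29.30).
Posterior mean of λ = α/β = 14.6/29.30 = 0.4983.

0.4983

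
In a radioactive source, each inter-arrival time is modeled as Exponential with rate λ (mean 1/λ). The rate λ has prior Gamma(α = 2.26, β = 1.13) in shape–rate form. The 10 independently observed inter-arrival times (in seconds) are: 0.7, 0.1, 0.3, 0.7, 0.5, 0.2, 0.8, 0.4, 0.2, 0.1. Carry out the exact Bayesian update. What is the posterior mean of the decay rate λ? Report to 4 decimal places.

2.3899

With a Gamma(shape α, rate β) prior on the exponential rate λ, the posterior after n observations with total T = Σxᵢ is Gamma(α+n, β+T).
Sum of observations T = 4.0 seconds; n = 10.
Posterior: Gamma(2.26+10, 1.13+4.0) = Gamma(12.26, 5.13).
Posterior mean of λ = α/β = 12.26/5.13 = 2.3899.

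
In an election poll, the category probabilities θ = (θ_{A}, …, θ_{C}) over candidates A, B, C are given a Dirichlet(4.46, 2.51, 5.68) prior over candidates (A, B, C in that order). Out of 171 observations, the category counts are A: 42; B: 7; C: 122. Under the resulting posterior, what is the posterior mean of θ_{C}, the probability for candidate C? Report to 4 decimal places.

0.6952

The Dirichlet prior is conjugate to the Multinomial likelihood: each posterior αⱼ = prior αⱼ + observed count nⱼ.
Posterior concentration: (46.46, 9.51, 127.68), total = 183.65.
E[θ_{C}|data] = α_{C}/Σα = 127.68/183.65 = 0.6952.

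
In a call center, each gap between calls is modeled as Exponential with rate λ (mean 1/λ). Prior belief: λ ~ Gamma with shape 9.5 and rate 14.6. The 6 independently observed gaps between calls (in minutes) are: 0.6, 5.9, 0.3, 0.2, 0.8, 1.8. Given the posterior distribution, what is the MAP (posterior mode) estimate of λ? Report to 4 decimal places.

0.5992

With a Gamma(shape α, rate β) prior on the exponential rate λ, the posterior after n observations with total T = Σxᵢ is Gamma(α+n, β+T).
Sum of observations T = 9.6 minutes; n = 6.
Posterior: Gamma(9.5+6, 14.6+9.6) = Gamma(15.5, 24.2).
Mode = (α−1)/β = 0.5992.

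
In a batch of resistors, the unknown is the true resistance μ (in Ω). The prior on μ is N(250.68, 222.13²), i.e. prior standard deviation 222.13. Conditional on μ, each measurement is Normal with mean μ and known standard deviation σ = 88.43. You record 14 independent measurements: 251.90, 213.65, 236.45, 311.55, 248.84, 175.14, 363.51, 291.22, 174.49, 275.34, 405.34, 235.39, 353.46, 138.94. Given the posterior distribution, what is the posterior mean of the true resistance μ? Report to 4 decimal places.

For Normal data with known variance σ², a Normal(μ₀, σ₀²) prior on μ is conjugate. Posterior precision = 1/σ₀² + n/σ²; posterior mean is the precision-weighted average of μ₀ and x̄.
Σxᵢ = 251.90 + 213.65 + 236.45 + 311.55 + 248.84 + 175.14 + 363.51 + 291.22 + 174.49 + 275.34 + 405.34 + 235.39 + 353.46 + 138.94 = 3675.22, so n·x̄ = 3675.22.
σ₀² = 222.13² = 49341.7369, σ² = 88.43² = 7819.8649; σ² + n·σ₀² = 7819.8649 + 14·49341.7369 = 698604.1815.
Posterior mean = (μ₀/σ₀² + n·x̄/σ²)/(1/σ₀² + n/σ²) = (σ²·μ₀ + σ₀²·n·x̄)/(σ² + n·σ₀²) = (7819.8649·250.68 + 49341.7369·3675.22)/698604.1815 = 183302022.02275/698604.1815 = 262.3832.

262.3832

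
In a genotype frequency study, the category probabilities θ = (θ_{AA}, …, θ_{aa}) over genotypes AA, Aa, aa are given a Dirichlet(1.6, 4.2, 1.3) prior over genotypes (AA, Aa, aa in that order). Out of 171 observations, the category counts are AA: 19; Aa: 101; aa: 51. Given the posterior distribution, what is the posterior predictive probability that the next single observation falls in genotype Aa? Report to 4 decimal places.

The Dirichlet prior is conjugate to the Multinomial likelihood: each posterior αⱼ = prior αⱼ + observed count nⱼ.
Posterior concentration: (20.6, 105.2, 52.3), total = 178.1.
P(next = Aa | data) = α_{Aa}/Σα = 0.5907.

0.5907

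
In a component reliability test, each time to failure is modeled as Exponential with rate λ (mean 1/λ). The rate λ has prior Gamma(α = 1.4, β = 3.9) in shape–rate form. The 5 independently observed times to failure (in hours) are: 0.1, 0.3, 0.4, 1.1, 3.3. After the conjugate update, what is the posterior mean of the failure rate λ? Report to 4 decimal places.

With a Gamma(shape α, rate β) prior on the exponential rate λ, the posterior after n observations with total T = Σxᵢ is Gamma(α+n, β+T).
Sum of observations T = 5.2 hours; n = 5.
Posterior: Gamma(1.4+5, 3.9+5.2) = Gamma(6.4, 9.1).
Posterior mean of λ = α/β = 6.4/9.1 = 0.7033.

0.7033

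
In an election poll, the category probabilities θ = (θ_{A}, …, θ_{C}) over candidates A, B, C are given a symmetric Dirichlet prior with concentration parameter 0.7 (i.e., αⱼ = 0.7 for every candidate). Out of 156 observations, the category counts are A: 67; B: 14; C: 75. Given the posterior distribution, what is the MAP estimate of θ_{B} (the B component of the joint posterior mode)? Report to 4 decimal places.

The Dirichlet prior is conjugate to the Multinomial likelihood: each posterior αⱼ = prior αⱼ + observed count nⱼ.
Posterior concentration: (67.7, 14.7, 75.7), total = 158.1.
Joint mode component: (α_{B}−1)/(Σα−K) = 13.7/155.1 = 0.0883.

0.0883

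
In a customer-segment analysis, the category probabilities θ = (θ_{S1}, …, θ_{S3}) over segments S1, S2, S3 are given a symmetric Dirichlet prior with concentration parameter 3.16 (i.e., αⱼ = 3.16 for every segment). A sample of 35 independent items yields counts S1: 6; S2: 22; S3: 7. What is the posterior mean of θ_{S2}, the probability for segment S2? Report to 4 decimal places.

0.5656

The Dirichlet prior is conjugate to the Multinomial likelihood: each posterior αⱼ = prior αⱼ + observed count nⱼ.
Posterior concentration: (9.16, 25.16, 10.16), total = 44.48.
E[θ_{S2}|data] = α_{S2}/Σα = 25.16/44.48 = 0.5656.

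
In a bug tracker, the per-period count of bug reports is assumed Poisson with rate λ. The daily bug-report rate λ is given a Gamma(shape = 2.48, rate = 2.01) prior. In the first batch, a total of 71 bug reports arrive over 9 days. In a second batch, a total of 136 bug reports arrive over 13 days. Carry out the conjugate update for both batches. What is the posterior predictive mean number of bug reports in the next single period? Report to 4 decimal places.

8.7247

With a Gamma(shape α, rate β) prior, the Poisson likelihood is conjugate: the posterior is Gamma(α + ΣXᵢ, β + n).
After batch 1: Gamma(α+S, β+n) = Gamma(2.48+71, 2.01+9) = Gamma(73.48, 11.01).
After batch 2: Gamma(α+S, β+n) = Gamma(73.48+136, 11.01+13) = Gamma(209.48, 24.01).
The predictive distribution for one future period is NegBinom with mean α/β = 8.7247.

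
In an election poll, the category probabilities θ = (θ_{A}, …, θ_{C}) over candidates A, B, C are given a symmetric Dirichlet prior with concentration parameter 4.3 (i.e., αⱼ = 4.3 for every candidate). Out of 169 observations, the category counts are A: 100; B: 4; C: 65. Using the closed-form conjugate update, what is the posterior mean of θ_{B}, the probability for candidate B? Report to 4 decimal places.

The Dirichlet prior is conjugate to the Multinomial likelihood: each posterior αⱼ = prior αⱼ + observed count nⱼ.
Posterior concentration: (104.3, 8.3, 69.3), total = 181.9.
E[θ_{B}|data] = α_{B}/Σα = 8.3/181.9 = 0.0456.

0.0456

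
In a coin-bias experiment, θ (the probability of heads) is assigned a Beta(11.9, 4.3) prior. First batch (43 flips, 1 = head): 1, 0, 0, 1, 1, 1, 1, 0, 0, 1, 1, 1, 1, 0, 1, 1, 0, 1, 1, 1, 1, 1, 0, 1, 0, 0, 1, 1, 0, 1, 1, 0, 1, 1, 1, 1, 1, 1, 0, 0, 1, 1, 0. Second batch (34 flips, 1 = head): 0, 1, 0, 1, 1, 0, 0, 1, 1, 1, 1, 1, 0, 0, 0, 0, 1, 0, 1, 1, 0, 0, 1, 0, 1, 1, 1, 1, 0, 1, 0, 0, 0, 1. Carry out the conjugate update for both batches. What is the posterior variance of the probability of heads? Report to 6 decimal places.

0.002469

The Beta prior is conjugate to a Binomial/Bernoulli likelihood; the update adds successes to α and failures to β.
After batch 1: Beta(11.9+29, 4.3+14) = Beta(40.9, 18.3).
After batch 2: Beta(40.9+18, 18.3+16) = Beta(58.9, 34.3).
Var = αβ/((α+β)²(α+β+1)) = 58.9·34.3/(93.2²·94.2) = 0.002469.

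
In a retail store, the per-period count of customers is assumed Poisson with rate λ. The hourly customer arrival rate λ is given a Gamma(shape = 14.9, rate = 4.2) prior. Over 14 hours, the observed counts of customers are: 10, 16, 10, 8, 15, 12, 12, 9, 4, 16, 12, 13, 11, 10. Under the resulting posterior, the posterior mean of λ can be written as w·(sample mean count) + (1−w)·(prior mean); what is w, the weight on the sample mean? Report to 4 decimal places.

With a Gamma(shape α, rate β) prior, the Poisson likelihood is conjugate: the posterior is Gamma(α + ΣXᵢ, β + n).
Posterior mean = (α₀+S)/(β₀+n) = [n/(β₀+n)]·(S/n) + [β₀/(β₀+n)]·(α₀/β₀), so only n and β₀ enter the weight.
Weight on data w = n/(β₀+n) = 14/(4.2+14) = 14/18.2 = 0.7692.

0.7692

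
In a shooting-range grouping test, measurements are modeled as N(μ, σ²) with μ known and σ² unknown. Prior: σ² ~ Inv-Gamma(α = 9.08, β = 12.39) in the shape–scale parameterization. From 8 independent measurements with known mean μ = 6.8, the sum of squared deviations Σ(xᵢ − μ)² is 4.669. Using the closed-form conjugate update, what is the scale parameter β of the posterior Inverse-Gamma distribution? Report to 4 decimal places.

14.7245

With known mean μ and an Inverse-Gamma(α, β) prior on σ², the Normal likelihood is conjugate: posterior is Inv-Gamma(α + n/2, β + Σ(xᵢ−μ)²/2).
Posterior: Inv-Gamma(9.08 + 8/2, 12.39 + 4.669/2) = Inv-Gamma(13.08, 14.7245).
Posterior β = 14.7245.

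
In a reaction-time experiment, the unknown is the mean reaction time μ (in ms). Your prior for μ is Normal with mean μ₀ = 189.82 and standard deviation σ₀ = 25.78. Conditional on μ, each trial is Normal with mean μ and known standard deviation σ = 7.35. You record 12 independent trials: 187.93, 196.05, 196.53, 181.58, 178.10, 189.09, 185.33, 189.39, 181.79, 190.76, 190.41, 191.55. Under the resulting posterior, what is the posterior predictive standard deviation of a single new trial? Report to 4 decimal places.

For Normal data with known variance σ², a Normal(μ₀, σ₀²) prior on μ is conjugate. Posterior precision = 1/σ₀² + n/σ²; posterior mean is the precision-weighted average of μ₀ and x̄.
σ₀² = 25.78² = 664.6084, σ² = 7.35² = 54.0225; σ² + n·σ₀² = 54.0225 + 12·664.6084 = 8029.3233.
Posterior precision = 1/σ₀² + n/σ² = 1/664.6084 + 12/54.0225 = (σ² + n·σ₀²)/(σ₀²σ²) = 8029.3233/(664.6084·54.0225); posterior variance σₙ² = σ₀²σ²/(σ² + n·σ₀²) = 664.6084·54.0225/8029.3233 = 4.471586.
Predictive variance for one new observation = σₙ² + σ² = 664.6084·54.0225/8029.3233 + 54.0225 = σ²·(σ₀² + 8029.3233)/8029.3233 = 54.0225·8693.9317/8029.3233 = 58.494086; SD = √(54.0225·8693.9317/8029.3233) = 7.6481.

7.6481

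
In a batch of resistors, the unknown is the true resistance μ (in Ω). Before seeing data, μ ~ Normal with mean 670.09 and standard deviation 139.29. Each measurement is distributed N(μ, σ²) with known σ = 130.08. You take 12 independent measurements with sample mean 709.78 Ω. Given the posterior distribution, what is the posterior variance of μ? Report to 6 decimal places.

For Normal data with known variance σ², a Normal(μ₀, σ₀²) prior on μ is conjugate. Posterior precision = 1/σ₀² + n/σ²; posterior mean is the precision-weighted average of μ₀ and x̄.
σ₀² = 139.29² = 19401.7041, σ² = 130.08² = 16920.8064; σ² + n·σ₀² = 16920.8064 + 12·19401.7041 = 249741.2556.
Posterior precision = 1/σ₀² + n/σ² = 1/19401.7041 + 12/16920.8064 = (σ² + n·σ₀²)/(σ₀²σ²) = 249741.2556/(19401.7041·16920.8064); posterior variance σₙ² = σ₀²σ²/(σ² + n·σ₀²) = 19401.7041·16920.8064/249741.2556 = 1314.530425.

1314.530425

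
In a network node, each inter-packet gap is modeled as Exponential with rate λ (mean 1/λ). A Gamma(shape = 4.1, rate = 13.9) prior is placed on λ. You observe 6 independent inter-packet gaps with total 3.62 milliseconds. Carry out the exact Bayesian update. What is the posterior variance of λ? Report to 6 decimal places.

With a Gamma(shape α, rate β) prior on the exponential rate λ, the posterior after n observations with total T = Σxᵢ is Gamma(α+n, β+T).
Posterior: Gamma(4.1+6, 13.9+3.62) = Gamma(10.1, 17.52).
Var = α/β² = 0.032904.

0.032904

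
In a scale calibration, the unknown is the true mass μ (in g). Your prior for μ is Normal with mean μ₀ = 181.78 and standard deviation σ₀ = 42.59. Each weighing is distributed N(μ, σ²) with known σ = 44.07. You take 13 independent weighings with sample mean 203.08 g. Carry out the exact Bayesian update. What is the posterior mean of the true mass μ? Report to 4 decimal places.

For Normal data with known variance σ², a Normal(μ₀, σ₀²) prior on μ is conjugate. Posterior precision = 1/σ₀² + n/σ²; posterior mean is the precision-weighted average of μ₀ and x̄.
n·x̄ = 13·203.08 = 2640.04.
σ₀² = 42.59² = 1813.9081, σ² = 44.07² = 1942.1649; σ² + n·σ₀² = 1942.1649 + 13·1813.9081 = 25522.9702.
Posterior mean = (μ₀/σ₀² + n·x̄/σ²)/(1/σ₀² + n/σ²) = (σ²·μ₀ + σ₀²·n·x̄)/(σ² + n·σ₀²) = (1942.1649·181.78 + 1813.9081·2640.04)/25522.9702 = 5141836.675846/25522.9702 = 201.4592.

201.4592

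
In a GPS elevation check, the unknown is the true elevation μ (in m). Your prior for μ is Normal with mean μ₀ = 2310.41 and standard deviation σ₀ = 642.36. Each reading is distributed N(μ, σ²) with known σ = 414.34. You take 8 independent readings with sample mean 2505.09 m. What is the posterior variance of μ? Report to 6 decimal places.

For Normal data with known variance σ², a Normal(μ₀, σ₀²) prior on μ is conjugate. Posterior precision = 1/σ₀² + n/σ²; posterior mean is the precision-weighted average of μ₀ and x̄.
σ₀² = 642.36² = 412626.3696, σ² = 414.34² = 171677.6356; σ² + n·σ₀² = 171677.6356 + 8·412626.3696 = 3472688.5924.
Posterior precision = 1/σ₀² + n/σ² = 1/412626.3696 + 8/171677.6356 = (σ² + n·σ₀²)/(σ₀²σ²) = 3472688.5924/(412626.3696·171677.6356); posterior variance σₙ² = σ₀²σ²/(σ² + n·σ₀²) = 412626.3696·171677.6356/3472688.5924 = 20398.811363.

20398.811363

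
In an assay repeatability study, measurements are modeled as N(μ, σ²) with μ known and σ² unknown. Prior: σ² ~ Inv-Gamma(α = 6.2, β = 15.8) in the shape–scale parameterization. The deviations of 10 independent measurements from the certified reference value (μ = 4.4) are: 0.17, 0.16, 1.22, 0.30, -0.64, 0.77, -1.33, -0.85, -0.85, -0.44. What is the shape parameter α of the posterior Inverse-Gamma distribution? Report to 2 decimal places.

11.20

With known mean μ and an Inverse-Gamma(α, β) prior on σ², the Normal likelihood is conjugate: posterior is Inv-Gamma(α + n/2, β + Σ(xᵢ−μ)²/2).
Σ(xᵢ−μ)² = (0.17)² + (0.16)² + (1.22)² + (0.30)² + (-0.64)² + (0.77)² + (-1.33)² + (-0.85)² + (-0.85)² + (-0.44)² = 6.0429.
Posterior: Inv-Gamma(6.2 + 10/2, 15.8 + 6.0429/2) = Inv-Gamma(11.20, 18.82145).
Posterior α = 11.20.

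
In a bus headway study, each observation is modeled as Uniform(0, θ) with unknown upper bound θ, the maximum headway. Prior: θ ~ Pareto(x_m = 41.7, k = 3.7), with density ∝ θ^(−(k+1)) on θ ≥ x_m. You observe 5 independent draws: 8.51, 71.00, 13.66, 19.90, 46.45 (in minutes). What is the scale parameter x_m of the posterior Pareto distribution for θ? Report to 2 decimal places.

A Pareto(scale x_m, shape k) prior on the upper bound θ of Uniform(0, θ) is conjugate: posterior is Pareto(max(x_m, max xᵢ), k + n).
Sample maximum = 71.00; prior scale x_m = 41.7 → posterior scale = max = 71.00.
Posterior shape = 3.7 + 5 = 8.7.
Posterior scale x_m = 71.00.

71.00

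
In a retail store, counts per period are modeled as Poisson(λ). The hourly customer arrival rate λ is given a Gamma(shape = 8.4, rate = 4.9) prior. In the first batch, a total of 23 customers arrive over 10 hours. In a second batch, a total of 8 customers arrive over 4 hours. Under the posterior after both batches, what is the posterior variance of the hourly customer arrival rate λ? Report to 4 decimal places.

0.1103

With a Gamma(shape α, rate β) prior, the Poisson likelihood is conjugate: the posterior is Gamma(α + ΣXᵢ, β + n).
After batch 1: Gamma(α+S, β+n) = Gamma(8.4+23, 4.9+10) = Gamma(31.4, 14.9).
After batch 2: Gamma(α+S, β+n) = Gamma(31.4+8, 14.9+4) = Gamma(39.4, 18.9).
Var = α/β² = 39.4/18.9² = 0.1103.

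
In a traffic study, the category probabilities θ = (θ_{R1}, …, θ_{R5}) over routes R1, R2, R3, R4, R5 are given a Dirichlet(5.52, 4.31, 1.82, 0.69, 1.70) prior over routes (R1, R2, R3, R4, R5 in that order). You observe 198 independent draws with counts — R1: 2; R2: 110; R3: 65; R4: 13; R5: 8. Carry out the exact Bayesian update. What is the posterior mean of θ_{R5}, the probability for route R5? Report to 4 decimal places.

0.0457

The Dirichlet prior is conjugate to the Multinomial likelihood: each posterior αⱼ = prior αⱼ + observed count nⱼ.
Posterior concentration: (7.52, 114.31, 66.82, 13.69, 9.70), total = 212.04.
E[θ_{R5}|data] = α_{R5}/Σα = 9.70/212.04 = 0.0457.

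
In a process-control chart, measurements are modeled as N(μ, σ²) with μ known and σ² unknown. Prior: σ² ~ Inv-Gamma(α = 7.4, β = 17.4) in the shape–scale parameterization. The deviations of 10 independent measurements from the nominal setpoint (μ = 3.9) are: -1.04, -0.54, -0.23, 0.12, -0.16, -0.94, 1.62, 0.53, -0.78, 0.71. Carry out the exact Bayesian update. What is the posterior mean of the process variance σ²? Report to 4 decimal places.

1.8056

With known mean μ and an Inverse-Gamma(α, β) prior on σ², the Normal likelihood is conjugate: posterior is Inv-Gamma(α + n/2, β + Σ(xᵢ−μ)²/2).
Σ(xᵢ−μ)² = (-1.04)² + (-0.54)² + (-0.23)² + (0.12)² + (-0.16)² + (-0.94)² + (1.62)² + (0.53)² + (-0.78)² + (0.71)² = 6.3675.
Posterior: Inv-Gamma(7.4 + 10/2, 17.4 + 6.3675/2) = Inv-Gamma(12.40, 20.58375).
E[σ²|data] = β/(α−1) = 20.58375/11.40 = 1.8056.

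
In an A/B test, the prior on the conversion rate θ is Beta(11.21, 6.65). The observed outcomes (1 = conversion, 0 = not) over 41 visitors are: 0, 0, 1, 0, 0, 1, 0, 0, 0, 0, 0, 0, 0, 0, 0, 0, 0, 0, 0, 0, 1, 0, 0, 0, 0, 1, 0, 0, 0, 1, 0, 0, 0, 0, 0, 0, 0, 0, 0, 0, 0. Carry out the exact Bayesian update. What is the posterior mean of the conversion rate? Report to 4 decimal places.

The Beta prior is conjugate to a Binomial/Bernoulli likelihood; the update adds successes to α and failures to β.
Posterior: Beta(α+k, β+n−k) = Beta(11.21+5, 6.65+36) = Beta(16.21, 42.65).
Posterior mean = α/(α+β) = 16.21/58.86 = 0.2754.

0.2754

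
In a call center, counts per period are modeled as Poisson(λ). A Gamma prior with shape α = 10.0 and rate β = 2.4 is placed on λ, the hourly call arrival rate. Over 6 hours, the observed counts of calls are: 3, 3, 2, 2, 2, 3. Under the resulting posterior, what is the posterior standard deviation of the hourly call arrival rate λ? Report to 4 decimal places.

With a Gamma(shape α, rate β) prior, the Poisson likelihood is conjugate: the posterior is Gamma(α + ΣXᵢ, β + n).
Sum of counts S = 15 over n = 6 hours.
Posterior: Gamma(α+S, β+n) = Gamma(10.0+15, 2.4+6) = Gamma(25.0, 8.4).
SD = √α/β = √25.0/8.4 = 0.5952.

0.5952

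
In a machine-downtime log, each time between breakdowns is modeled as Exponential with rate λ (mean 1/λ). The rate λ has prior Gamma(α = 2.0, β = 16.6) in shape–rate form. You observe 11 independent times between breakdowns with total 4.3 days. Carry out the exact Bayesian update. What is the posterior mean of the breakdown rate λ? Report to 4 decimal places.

0.6220

With a Gamma(shape α, rate β) prior on the exponential rate λ, the posterior after n observations with total T = Σxᵢ is Gamma(α+n, β+T).
Posterior: Gamma(2.0+11, 16.6+4.3) = Gamma(13.0, 20.9).
Posterior mean of λ = α/β = 13.0/20.9 = 0.6220.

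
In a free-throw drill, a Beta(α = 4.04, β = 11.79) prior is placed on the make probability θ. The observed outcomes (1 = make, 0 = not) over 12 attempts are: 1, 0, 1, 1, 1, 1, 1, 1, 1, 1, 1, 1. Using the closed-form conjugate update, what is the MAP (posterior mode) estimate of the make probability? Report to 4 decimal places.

0.5436

The Beta prior is conjugate to a Binomial/Bernoulli likelihood; the update adds successes to α and failures to β.
Posterior: Beta(α+k, β+n−k) = Beta(4.04+11, 11.79+1) = Beta(15.04, 12.79).
Mode of Beta(a,b) for a,b>1 is (a−1)/(a+b−2) = 14.04/25.83 = 0.5436.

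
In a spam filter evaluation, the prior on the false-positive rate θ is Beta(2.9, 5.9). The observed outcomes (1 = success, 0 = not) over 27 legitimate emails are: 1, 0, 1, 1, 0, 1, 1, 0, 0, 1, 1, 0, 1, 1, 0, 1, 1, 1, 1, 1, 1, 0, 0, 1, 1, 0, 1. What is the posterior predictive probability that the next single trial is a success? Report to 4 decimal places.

0.5838

The Beta prior is conjugate to a Binomial/Bernoulli likelihood; the update adds successes to α and failures to β.
Posterior: Beta(α+k, β+n−k) = Beta(2.9+18, 5.9+9) = Beta(20.9, 14.9).
For a single future Bernoulli trial, P(success | data) = α/(α+β) = 0.5838.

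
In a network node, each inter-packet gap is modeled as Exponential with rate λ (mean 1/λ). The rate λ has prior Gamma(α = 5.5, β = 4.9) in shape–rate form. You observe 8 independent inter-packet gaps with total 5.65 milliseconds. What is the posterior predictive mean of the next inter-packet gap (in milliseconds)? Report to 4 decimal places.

0.8440

With a Gamma(shape α, rate β) prior on the exponential rate λ, the posterior after n observations with total T = Σxᵢ is Gamma(α+n, β+T).
Posterior: Gamma(5.5+8, 4.9+5.65) = Gamma(13.5, 10.55).
The predictive distribution for the next observation is Lomax; its mean is β/(α−1) = 10.55/12.5 = 0.8440.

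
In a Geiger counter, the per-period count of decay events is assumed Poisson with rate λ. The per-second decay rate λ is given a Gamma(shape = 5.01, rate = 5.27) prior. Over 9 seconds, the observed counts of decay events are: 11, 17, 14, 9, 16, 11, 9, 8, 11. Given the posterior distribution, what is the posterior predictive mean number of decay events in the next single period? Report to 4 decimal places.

With a Gamma(shape α, rate β) prior, the Poisson likelihood is conjugate: the posterior is Gamma(α + ΣXᵢ, β + n).
Sum of counts S = 106 over n = 9 seconds.
Posterior: Gamma(α+S, β+n) = Gamma(5.01+106, 5.27+9) = Gamma(111.01, 14.27).
The predictive distribution for one future period is NegBinom with mean α/β = 7.7793.

7.7793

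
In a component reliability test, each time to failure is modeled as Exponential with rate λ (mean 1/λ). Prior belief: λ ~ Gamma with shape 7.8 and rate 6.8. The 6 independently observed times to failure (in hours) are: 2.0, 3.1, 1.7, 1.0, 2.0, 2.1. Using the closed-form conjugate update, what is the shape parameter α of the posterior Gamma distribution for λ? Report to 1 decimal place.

With a Gamma(shape α, rate β) prior on the exponential rate λ, the posterior after n observations with total T = Σxᵢ is Gamma(α+n, β+T).
Sum of observations T = 11.9 hours; n = 6.
Posterior: Gamma(7.8+6, 6.8+11.9) = Gamma(13.8, 18.7).
Posterior α = 13.8.

13.8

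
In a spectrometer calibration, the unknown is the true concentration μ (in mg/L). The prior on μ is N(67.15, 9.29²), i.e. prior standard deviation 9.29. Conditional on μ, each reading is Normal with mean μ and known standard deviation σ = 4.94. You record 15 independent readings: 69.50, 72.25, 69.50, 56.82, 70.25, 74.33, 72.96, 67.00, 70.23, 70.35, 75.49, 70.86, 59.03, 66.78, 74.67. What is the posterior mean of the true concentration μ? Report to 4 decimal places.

69.2942

For Normal data with known variance σ², a Normal(μ₀, σ₀²) prior on μ is conjugate. Posterior precision = 1/σ₀² + n/σ²; posterior mean is the precision-weighted average of μ₀ and x̄.
Σxᵢ = 69.50 + 72.25 + 69.50 + 56.82 + 70.25 + 74.33 + 72.96 + 67.00 + 70.23 + 70.35 + 75.49 + 70.86 + 59.03 + 66.78 + 74.67 = 1040.02, so n·x̄ = 1040.02.
σ₀² = 9.29² = 86.3041, σ² = 4.94² = 24.4036; σ² + n·σ₀² = 24.4036 + 15·86.3041 = 1318.9651.
Posterior mean = (μ₀/σ₀² + n·x̄/σ²)/(1/σ₀² + n/σ²) = (σ²·μ₀ + σ₀²·n·x̄)/(σ² + n·σ₀²) = (24.4036·67.15 + 86.3041·1040.02)/1318.9651 = 91396.691822/1318.9651 = 69.2942.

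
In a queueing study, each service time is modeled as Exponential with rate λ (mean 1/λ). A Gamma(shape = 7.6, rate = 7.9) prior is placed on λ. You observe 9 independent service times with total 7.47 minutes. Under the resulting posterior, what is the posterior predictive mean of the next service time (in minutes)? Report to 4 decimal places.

0.9853

With a Gamma(shape α, rate β) prior on the exponential rate λ, the posterior after n observations with total T = Σxᵢ is Gamma(α+n, β+T).
Posterior: Gamma(7.6+9, 7.9+7.47) = Gamma(16.6, 15.37).
The predictive distribution for the next observation is Lomax; its mean is β/(α−1) = 15.37/15.6 = 0.9853.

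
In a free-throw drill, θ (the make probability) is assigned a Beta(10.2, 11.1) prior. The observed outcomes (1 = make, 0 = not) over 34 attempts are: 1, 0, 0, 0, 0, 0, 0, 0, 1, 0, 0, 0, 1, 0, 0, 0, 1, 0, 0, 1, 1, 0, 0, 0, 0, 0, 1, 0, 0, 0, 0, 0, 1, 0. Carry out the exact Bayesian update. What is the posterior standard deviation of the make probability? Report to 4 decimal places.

The Beta prior is conjugate to a Binomial/Bernoulli likelihood; the update adds successes to α and failures to β.
Posterior: Beta(α+k, β+n−k) = Beta(10.2+8, 11.1+26) = Beta(18.2, 37.1).
Var = αβ/((α+β)²(α+β+1)) = 18.2·37.1/(55.3²·56.3) = 0.00392181; SD = √0.00392181 = 0.0626.

0.0626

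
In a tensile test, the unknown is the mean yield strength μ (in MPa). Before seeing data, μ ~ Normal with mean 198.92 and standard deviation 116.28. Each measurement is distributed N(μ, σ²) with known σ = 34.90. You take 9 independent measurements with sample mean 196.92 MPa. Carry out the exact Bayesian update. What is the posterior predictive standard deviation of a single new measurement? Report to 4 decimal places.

For Normal data with known variance σ², a Normal(μ₀, σ₀²) prior on μ is conjugate. Posterior precision = 1/σ₀² + n/σ²; posterior mean is the precision-weighted average of μ₀ and x̄.
σ₀² = 116.28² = 13521.0384, σ² = 34.90² = 1218.01; σ² + n·σ₀² = 1218.01 + 9·13521.0384 = 122907.3556.
Posterior precision = 1/σ₀² + n/σ² = 1/13521.0384 + 9/1218.01 = (σ² + n·σ₀²)/(σ₀²σ²) = 122907.3556/(13521.0384·1218.01); posterior variance σₙ² = σ₀²σ²/(σ² + n·σ₀²) = 13521.0384·1218.01/122907.3556 = 133.993282.
Predictive variance for one new observation = σₙ² + σ² = 13521.0384·1218.01/122907.3556 + 1218.01 = σ²·(σ₀² + 122907.3556)/122907.3556 = 1218.01·136428.394/122907.3556 = 1352.003282; SD = √(1218.01·136428.394/122907.3556) = 36.7696.

36.7696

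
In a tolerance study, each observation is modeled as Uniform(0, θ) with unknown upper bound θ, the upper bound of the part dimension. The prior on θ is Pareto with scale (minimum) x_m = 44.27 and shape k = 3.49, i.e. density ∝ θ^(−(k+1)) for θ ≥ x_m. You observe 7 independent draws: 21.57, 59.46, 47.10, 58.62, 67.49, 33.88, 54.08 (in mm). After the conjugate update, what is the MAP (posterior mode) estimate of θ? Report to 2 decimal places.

67.49

A Pareto(scale x_m, shape k) prior on the upper bound θ of Uniform(0, θ) is conjugate: posterior is Pareto(max(x_m, max xᵢ), k + n).
Sample maximum = 67.49; prior scale x_m = 44.27 → posterior scale = max = 67.49.
Posterior shape = 3.49 + 7 = 10.49.
The Pareto density is decreasing on [x_m, ∞), so the mode is x_m = 67.49.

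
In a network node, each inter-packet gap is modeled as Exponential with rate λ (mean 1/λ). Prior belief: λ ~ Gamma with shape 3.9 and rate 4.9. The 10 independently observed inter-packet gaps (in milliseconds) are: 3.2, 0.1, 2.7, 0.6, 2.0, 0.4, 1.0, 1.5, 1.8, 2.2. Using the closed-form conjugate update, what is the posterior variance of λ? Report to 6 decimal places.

0.033401

With a Gamma(shape α, rate β) prior on the exponential rate λ, the posterior after n observations with total T = Σxᵢ is Gamma(α+n, β+T).
Sum of observations T = 15.5 milliseconds; n = 10.
Posterior: Gamma(3.9+10, 4.9+15.5) = Gamma(13.9, 20.4).
Var = α/β² = 0.033401.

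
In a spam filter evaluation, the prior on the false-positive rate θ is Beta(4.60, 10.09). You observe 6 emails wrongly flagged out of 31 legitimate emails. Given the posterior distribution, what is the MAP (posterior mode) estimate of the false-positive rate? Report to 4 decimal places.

The Beta prior is conjugate to a Binomial/Bernoulli likelihood; the update adds successes to α and failures to β.
Posterior: Beta(α+k, β+n−k) = Beta(4.60+6, 10.09+25) = Beta(10.60, 35.09).
Mode of Beta(a,b) for a,b>1 is (a−1)/(a+b−2) = 9.60/43.69 = 0.2197.

0.2197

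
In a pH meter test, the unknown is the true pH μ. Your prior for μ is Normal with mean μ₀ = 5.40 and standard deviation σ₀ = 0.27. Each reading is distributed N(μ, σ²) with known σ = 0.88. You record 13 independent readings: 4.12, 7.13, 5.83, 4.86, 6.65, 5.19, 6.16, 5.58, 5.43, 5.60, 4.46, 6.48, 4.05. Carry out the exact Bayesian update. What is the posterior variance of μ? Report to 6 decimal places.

For Normal data with known variance σ², a Normal(μ₀, σ₀²) prior on μ is conjugate. Posterior precision = 1/σ₀² + n/σ²; posterior mean is the precision-weighted average of μ₀ and x̄.
σ₀² = 0.27² = 0.0729, σ² = 0.88² = 0.7744; σ² + n·σ₀² = 0.7744 + 13·0.0729 = 1.7221.
Posterior precision = 1/σ₀² + n/σ² = 1/0.0729 + 13/0.7744 = (σ² + n·σ₀²)/(σ₀²σ²) = 1.7221/(0.0729·0.7744); posterior variance σₙ² = σ₀²σ²/(σ² + n·σ₀²) = 0.0729·0.7744/1.7221 = 0.032782.

0.032782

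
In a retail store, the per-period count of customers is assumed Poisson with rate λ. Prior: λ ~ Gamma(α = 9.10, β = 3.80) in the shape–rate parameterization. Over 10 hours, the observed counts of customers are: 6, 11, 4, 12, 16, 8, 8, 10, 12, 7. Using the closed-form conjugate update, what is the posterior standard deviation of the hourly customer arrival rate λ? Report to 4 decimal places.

0.7358

With a Gamma(shape α, rate β) prior, the Poisson likelihood is conjugate: the posterior is Gamma(α + ΣXᵢ, β + n).
Sum of counts S = 94 over n = 10 hours.
Posterior: Gamma(α+S, β+n) = Gamma(9.10+94, 3.80+10) = Gamma(103.10, 13.80).
SD = √α/β = √103.10/13.80 = 0.7358.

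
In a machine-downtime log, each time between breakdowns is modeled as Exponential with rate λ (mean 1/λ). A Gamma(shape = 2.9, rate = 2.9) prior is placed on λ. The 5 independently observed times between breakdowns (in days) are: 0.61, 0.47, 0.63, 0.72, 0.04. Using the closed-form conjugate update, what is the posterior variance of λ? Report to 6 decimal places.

0.273955

With a Gamma(shape α, rate β) prior on the exponential rate λ, the posterior after n observations with total T = Σxᵢ is Gamma(α+n, β+T).
Sum of observations T = 2.47 days; n = 5.
Posterior: Gamma(2.9+5, 2.9+2.47) = Gamma(7.9, 5.37).
Var = α/β² = 0.273955.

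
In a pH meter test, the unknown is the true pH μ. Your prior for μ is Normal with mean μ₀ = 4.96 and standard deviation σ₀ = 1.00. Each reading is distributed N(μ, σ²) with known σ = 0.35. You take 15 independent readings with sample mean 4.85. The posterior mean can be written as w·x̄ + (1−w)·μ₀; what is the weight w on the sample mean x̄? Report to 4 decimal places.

0.9919

For Normal data with known variance σ², a Normal(μ₀, σ₀²) prior on μ is conjugate. Posterior precision = 1/σ₀² + n/σ²; posterior mean is the precision-weighted average of μ₀ and x̄.
σ₀² = 1.00² = 1, σ² = 0.35² = 0.1225. Prior precision 1/σ₀² = 1/1; data precision n/σ² = 15/0.1225.
w = (n/σ²)/(1/σ₀² + n/σ²) = n·σ₀²/(σ² + n·σ₀²) = 15·1/(0.1225 + 15·1) = 15/15.1225 = 0.9919.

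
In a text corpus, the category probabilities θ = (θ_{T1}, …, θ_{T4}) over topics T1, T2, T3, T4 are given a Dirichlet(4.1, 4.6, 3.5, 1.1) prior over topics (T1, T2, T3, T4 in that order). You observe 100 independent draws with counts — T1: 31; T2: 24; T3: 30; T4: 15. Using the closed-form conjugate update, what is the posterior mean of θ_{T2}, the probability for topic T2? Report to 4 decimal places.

0.2524

The Dirichlet prior is conjugate to the Multinomial likelihood: each posterior αⱼ = prior αⱼ + observed count nⱼ.
Posterior concentration: (35.1, 28.6, 33.5, 16.1), total = 113.3.
E[θ_{T2}|data] = α_{T2}/Σα = 28.6/113.3 = 0.2524.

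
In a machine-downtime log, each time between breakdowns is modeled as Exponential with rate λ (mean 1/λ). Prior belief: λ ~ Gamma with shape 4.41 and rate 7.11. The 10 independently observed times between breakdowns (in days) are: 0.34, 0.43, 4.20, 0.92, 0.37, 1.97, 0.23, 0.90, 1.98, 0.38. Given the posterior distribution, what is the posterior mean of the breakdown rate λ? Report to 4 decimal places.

0.7653

With a Gamma(shape α, rate β) prior on the exponential rate λ, the posterior after n observations with total T = Σxᵢ is Gamma(α+n, β+T).
Sum of observations T = 11.72 days; n = 10.
Posterior: Gamma(4.41+10, 7.11+11.72) = Gamma(14.41, 18.83).
Posterior mean of λ = α/β = 14.41/18.83 = 0.7653.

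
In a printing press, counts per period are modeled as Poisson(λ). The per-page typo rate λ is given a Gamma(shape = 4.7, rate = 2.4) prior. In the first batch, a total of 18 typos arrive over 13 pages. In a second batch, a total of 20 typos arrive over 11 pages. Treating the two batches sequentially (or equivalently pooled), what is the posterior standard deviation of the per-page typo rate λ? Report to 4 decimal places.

With a Gamma(shape α, rate β) prior, the Poisson likelihood is conjugate: the posterior is Gamma(α + ΣXᵢ, β + n).
After batch 1: Gamma(α+S, β+n) = Gamma(4.7+18, 2.4+13) = Gamma(22.7, 15.4).
After batch 2: Gamma(α+S, β+n) = Gamma(22.7+20, 15.4+11) = Gamma(42.7, 26.4).
SD = √α/β = √42.7/26.4 = 0.2475.

0.2475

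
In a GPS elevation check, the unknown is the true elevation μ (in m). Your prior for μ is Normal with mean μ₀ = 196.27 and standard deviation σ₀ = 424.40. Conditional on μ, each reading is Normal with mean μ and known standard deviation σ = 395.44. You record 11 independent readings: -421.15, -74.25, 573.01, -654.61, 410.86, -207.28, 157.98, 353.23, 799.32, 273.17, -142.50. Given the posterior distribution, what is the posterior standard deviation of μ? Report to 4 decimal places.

114.7859

For Normal data with known variance σ², a Normal(μ₀, σ₀²) prior on μ is conjugate. Posterior precision = 1/σ₀² + n/σ²; posterior mean is the precision-weighted average of μ₀ and x̄.
σ₀² = 424.40² = 180115.36, σ² = 395.44² = 156372.7936; σ² + n·σ₀² = 156372.7936 + 11·180115.36 = 2137641.7536.
Posterior precision = 1/σ₀² + n/σ² = 1/180115.36 + 11/156372.7936 = (σ² + n·σ₀²)/(σ₀²σ²) = 2137641.7536/(180115.36·156372.7936); posterior variance σₙ² = σ₀²σ²/(σ² + n·σ₀²) = 180115.36·156372.7936/2137641.7536 = 13175.800840.
Posterior SD = √σₙ² = √(180115.36·156372.7936/2137641.7536) = 114.7859.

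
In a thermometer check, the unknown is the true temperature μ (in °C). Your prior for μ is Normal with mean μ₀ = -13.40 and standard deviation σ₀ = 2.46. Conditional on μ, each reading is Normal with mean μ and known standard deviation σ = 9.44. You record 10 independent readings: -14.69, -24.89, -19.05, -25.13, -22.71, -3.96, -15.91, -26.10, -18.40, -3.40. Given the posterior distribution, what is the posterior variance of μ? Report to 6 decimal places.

For Normal data with known variance σ², a Normal(μ₀, σ₀²) prior on μ is conjugate. Posterior precision = 1/σ₀² + n/σ²; posterior mean is the precision-weighted average of μ₀ and x̄.
σ₀² = 2.46² = 6.0516, σ² = 9.44² = 89.1136; σ² + n·σ₀² = 89.1136 + 10·6.0516 = 149.6296.
Posterior precision = 1/σ₀² + n/σ² = 1/6.0516 + 10/89.1136 = (σ² + n·σ₀²)/(σ₀²σ²) = 149.6296/(6.0516·89.1136); posterior variance σₙ² = σ₀²σ²/(σ² + n·σ₀²) = 6.0516·89.1136/149.6296 = 3.604099.

3.604099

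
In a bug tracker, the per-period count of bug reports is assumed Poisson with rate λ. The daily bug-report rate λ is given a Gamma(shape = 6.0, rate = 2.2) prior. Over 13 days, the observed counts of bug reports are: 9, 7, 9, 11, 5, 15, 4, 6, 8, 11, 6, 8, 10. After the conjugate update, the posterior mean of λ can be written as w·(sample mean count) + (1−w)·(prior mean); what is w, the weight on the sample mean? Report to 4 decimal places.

With a Gamma(shape α, rate β) prior, the Poisson likelihood is conjugate: the posterior is Gamma(α + ΣXᵢ, β + n).
Posterior mean = (α₀+S)/(β₀+n) = [n/(β₀+n)]·(S/n) + [β₀/(β₀+n)]·(α₀/β₀), so only n and β₀ enter the weight.
Weight on data w = n/(β₀+n) = 13/(2.2+13) = 13/15.2 = 0.8553.

0.8553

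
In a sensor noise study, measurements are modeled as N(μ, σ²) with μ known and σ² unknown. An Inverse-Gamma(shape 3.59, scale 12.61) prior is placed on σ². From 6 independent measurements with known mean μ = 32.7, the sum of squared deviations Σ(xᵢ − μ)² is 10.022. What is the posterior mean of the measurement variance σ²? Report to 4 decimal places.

With known mean μ and an Inverse-Gamma(α, β) prior on σ², the Normal likelihood is conjugate: posterior is Inv-Gamma(α + n/2, β + Σ(xᵢ−μ)²/2).
Posterior: Inv-Gamma(3.59 + 6/2, 12.61 + 10.022/2) = Inv-Gamma(6.59, 17.6210).
E[σ²|data] = β/(α−1) = 17.6210/5.59 = 3.1522.

3.1522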